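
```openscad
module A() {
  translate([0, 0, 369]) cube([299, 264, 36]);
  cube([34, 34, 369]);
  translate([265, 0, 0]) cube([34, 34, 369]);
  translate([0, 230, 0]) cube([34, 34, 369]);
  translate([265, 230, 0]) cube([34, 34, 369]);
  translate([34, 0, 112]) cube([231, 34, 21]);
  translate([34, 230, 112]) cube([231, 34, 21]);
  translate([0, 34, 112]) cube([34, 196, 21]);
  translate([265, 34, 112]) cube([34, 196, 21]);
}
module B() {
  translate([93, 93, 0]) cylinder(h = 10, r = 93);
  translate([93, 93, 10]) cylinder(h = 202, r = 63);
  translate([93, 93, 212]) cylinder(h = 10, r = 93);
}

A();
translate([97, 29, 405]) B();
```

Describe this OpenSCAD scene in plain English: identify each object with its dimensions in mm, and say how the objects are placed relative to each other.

A is a four-legged stool. The seat is 299×264 mm, 36 mm thick, top at z = 405 mm. It stands on four square legs, each 34×34 mm in cross-section, from z = 0 to the seat underside, each flush with a corner of the seat. Four stretchers, 34 mm wide and 21 mm tall, connect adjacent legs with their undersides at z = 112 mm, each running between the inner faces of the legs it joins and aligned with the legs' outer faces on the other axis.

B is a spool: two coaxial disc flanges of radius 93 mm and thickness 10 mm, joined by a core cylinder of radius 63 mm and height 202 mm. The lower flange rests on z = 0 and the three cylinders share a vertical axis.

The spool is on top of the stool.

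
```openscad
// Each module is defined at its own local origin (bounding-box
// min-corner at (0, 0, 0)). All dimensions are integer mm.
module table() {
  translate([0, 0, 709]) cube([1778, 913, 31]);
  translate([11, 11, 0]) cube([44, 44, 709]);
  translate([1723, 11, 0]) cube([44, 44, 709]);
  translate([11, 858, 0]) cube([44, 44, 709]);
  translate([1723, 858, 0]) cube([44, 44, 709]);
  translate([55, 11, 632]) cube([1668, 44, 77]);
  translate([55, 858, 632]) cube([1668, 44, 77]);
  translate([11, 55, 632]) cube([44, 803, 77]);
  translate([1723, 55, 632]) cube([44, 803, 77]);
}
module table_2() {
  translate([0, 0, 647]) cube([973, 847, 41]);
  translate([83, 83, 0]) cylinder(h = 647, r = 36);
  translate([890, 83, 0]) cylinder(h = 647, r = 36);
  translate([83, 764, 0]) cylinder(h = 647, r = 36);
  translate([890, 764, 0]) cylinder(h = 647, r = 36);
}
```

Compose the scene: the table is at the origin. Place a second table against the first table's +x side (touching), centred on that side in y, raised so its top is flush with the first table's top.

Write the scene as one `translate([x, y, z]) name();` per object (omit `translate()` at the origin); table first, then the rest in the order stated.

table();
translate([1778, 33, 52]) table_2();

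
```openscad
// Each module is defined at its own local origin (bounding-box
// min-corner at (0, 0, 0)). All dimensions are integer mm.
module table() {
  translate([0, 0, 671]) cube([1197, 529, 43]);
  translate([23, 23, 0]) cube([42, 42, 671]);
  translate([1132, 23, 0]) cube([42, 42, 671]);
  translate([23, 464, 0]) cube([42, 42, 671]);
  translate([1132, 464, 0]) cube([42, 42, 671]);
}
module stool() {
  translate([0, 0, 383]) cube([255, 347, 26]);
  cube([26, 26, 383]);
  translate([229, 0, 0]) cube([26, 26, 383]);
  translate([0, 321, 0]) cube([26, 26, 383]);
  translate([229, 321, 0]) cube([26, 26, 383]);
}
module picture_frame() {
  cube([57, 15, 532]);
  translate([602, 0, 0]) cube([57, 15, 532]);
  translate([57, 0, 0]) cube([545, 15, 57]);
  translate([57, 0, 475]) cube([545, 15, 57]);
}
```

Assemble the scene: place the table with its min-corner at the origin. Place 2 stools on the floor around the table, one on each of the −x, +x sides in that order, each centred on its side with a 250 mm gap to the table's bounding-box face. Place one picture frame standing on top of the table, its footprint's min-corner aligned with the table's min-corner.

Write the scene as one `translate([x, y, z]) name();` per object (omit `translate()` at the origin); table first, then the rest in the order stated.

table();
translate([-505, 91, 0]) stool();
translate([1447, 91, 0]) stool();
translate([0, 0, 714]) picture_frame();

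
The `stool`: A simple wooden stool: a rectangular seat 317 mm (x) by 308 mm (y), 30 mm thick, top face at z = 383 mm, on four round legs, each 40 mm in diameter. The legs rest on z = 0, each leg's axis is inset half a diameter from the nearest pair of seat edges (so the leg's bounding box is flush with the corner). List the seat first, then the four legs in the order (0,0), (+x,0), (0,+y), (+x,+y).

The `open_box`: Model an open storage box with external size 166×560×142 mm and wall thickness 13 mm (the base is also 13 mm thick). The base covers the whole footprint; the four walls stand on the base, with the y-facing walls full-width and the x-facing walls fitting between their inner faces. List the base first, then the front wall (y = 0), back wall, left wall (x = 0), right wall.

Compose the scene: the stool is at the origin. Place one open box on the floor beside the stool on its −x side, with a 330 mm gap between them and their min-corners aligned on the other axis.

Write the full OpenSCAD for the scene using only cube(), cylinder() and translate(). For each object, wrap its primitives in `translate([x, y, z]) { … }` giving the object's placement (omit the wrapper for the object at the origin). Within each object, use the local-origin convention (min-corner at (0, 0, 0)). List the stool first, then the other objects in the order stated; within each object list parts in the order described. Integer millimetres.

translate([0, 0, 353]) cube([317, 308, 30]);
translate([20, 20, 0]) cylinder(h = 353, r = 20);
translate([297, 20, 0]) cylinder(h = 353, r = 20);
translate([20, 288, 0]) cylinder(h = 353, r = 20);
translate([297, 288, 0]) cylinder(h = 353, r = 20);
translate([-496, 0, 0]) {
  cube([166, 560, 13]);
  translate([0, 0, 13]) cube([166, 13, 129]);
  translate([0, 547, 13]) cube([166, 13, 129]);
  translate([0, 13, 13]) cube([13, 534, 129]);
  translate([153, 13, 13]) cube([13, 534, 129]);
}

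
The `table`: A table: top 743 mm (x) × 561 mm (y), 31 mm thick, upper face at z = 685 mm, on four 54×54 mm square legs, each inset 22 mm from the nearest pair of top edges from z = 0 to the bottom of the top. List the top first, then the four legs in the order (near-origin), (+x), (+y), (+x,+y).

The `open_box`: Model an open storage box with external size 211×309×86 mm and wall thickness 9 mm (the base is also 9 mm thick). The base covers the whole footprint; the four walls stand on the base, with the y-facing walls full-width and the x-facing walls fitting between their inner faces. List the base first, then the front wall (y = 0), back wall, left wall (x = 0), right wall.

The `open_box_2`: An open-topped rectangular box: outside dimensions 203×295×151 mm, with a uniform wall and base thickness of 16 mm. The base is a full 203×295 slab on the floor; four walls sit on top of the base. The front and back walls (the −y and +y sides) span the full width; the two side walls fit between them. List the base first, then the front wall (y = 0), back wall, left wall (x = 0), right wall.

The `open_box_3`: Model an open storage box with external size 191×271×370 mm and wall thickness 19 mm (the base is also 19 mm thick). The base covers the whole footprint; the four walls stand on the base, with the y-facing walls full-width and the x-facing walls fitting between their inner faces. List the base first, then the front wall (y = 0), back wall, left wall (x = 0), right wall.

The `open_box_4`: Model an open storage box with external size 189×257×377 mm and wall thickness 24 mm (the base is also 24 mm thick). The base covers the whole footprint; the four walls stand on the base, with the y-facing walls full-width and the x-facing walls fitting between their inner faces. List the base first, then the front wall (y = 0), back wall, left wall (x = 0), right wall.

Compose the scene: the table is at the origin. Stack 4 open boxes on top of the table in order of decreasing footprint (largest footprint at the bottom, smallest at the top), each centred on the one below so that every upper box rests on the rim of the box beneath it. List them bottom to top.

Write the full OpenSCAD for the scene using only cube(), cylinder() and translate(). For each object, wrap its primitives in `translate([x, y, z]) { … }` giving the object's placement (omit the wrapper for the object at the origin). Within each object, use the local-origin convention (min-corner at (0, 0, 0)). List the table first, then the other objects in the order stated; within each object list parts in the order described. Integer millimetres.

translate([0, 0, 654]) cube([743, 561, 31]);
translate([22, 22, 0]) cube([54, 54, 654]);
translate([667, 22, 0]) cube([54, 54, 654]);
translate([22, 485, 0]) cube([54, 54, 654]);
translate([667, 485, 0]) cube([54, 54, 654]);
translate([266, 126, 685]) {
  cube([211, 309, 9]);
  translate([0, 0, 9]) cube([211, 9, 77]);
  translate([0, 300, 9]) cube([211, 9, 77]);
  translate([0, 9, 9]) cube([9, 291, 77]);
  translate([202, 9, 9]) cube([9, 291, 77]);
}
translate([270, 133, 771]) {
  cube([203, 295, 16]);
  translate([0, 0, 16]) cube([203, 16, 135]);
  translate([0, 279, 16]) cube([203, 16, 135]);
  translate([0, 16, 16]) cube([16, 263, 135]);
  translate([187, 16, 16]) cube([16, 263, 135]);
}
translate([276, 145, 922]) {
  cube([191, 271, 19]);
  translate([0, 0, 19]) cube([191, 19, 351]);
  translate([0, 252, 19]) cube([191, 19, 351]);
  translate([0, 19, 19]) cube([19, 233, 351]);
  translate([172, 19, 19]) cube([19, 233, 351]);
}
translate([277, 152, 1292]) {
  cube([189, 257, 24]);
  translate([0, 0, 24]) cube([189, 24, 353]);
  translate([0, 233, 24]) cube([189, 24, 353]);
  translate([0, 24, 24]) cube([24, 209, 353]);
  translate([165, 24, 24]) cube([24, 209, 353]);
}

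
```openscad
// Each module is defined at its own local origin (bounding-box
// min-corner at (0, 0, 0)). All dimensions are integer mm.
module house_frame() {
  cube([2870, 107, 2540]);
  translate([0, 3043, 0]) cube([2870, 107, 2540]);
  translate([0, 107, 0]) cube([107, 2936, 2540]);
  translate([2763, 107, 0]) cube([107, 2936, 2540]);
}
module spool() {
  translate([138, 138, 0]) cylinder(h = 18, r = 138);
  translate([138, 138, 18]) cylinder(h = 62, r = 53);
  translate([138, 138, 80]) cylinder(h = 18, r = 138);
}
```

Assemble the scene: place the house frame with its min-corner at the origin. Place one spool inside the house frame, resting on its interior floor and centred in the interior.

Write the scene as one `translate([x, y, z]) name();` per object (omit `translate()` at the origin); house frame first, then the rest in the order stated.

house_frame();
translate([1297, 1437, 0]) spool();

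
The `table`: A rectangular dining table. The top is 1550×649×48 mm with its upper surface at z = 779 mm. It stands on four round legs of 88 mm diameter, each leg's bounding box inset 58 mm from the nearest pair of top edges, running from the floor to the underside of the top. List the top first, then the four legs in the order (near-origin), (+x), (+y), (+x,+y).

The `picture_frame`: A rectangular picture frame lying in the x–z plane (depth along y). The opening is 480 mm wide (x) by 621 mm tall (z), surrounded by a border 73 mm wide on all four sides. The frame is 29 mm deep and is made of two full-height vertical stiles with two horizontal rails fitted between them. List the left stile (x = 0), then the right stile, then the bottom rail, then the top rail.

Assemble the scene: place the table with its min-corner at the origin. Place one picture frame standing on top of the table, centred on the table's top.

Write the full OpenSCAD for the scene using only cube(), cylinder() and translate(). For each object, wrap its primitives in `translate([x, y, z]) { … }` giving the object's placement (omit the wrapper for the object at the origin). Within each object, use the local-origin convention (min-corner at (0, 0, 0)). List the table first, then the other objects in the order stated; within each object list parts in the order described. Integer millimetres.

translate([0, 0, 731]) cube([1550, 649, 48]);
translate([102, 102, 0]) cylinder(h = 731, r = 44);
translate([1448, 102, 0]) cylinder(h = 731, r = 44);
translate([102, 547, 0]) cylinder(h = 731, r = 44);
translate([1448, 547, 0]) cylinder(h = 731, r = 44);
translate([462, 310, 779]) {
  cube([73, 29, 767]);
  translate([553, 0, 0]) cube([73, 29, 767]);
  translate([73, 0, 0]) cube([480, 29, 73]);
  translate([73, 0, 694]) cube([480, 29, 73]);
}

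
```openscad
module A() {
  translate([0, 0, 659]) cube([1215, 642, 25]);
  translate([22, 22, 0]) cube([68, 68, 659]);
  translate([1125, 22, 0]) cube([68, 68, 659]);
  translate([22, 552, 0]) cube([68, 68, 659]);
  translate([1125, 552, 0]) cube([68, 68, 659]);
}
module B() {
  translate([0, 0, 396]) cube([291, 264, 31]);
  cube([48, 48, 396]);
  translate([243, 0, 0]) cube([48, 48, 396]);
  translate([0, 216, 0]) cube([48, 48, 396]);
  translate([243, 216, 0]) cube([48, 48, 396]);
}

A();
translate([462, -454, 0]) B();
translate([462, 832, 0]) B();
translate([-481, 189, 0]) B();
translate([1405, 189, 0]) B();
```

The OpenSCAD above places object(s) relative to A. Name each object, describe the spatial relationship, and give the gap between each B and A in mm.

Each stool's nearest face is 190 mm from the table's bounding box.

A is a table. B is a stool. Four stools sit around the table at the −y, +y, −x, +x sides. The gap between each stool and the table is 190 mm.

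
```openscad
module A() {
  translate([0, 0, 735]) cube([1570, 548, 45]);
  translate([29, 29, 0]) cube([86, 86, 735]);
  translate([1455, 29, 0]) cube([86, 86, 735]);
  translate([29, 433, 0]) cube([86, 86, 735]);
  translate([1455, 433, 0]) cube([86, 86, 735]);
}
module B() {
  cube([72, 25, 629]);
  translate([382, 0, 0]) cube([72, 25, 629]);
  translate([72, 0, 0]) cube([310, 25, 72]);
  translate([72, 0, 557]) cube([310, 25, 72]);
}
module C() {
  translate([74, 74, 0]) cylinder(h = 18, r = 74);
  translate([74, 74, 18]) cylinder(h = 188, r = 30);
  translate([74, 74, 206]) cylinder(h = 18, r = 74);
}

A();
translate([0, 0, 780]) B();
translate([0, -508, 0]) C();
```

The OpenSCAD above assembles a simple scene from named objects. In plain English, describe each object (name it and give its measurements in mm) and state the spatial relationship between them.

A is a table: top 1570 mm (x) × 548 mm (y), 45 mm thick, upper face at z = 780 mm, on four 86×86 mm square legs, each inset 29 mm from the nearest pair of top edges, running from z = 0 to the bottom of the top.

B is a picture frame with a 310×485 mm rectangular opening (x by z) and a uniform 72 mm border on every side. Frame depth is 25 mm along y. It is built from two vertical stiles running the full outside height and two horizontal rails spanning the gap between the stiles.

C is a spool: two coaxial disc flanges of radius 74 mm and thickness 18 mm, joined by a core cylinder of radius 30 mm and height 188 mm. The lower flange rests on z = 0 and the three cylinders share a vertical axis.

The picture frame is on top of the table. The spool is on the floor beside the table on its −y side.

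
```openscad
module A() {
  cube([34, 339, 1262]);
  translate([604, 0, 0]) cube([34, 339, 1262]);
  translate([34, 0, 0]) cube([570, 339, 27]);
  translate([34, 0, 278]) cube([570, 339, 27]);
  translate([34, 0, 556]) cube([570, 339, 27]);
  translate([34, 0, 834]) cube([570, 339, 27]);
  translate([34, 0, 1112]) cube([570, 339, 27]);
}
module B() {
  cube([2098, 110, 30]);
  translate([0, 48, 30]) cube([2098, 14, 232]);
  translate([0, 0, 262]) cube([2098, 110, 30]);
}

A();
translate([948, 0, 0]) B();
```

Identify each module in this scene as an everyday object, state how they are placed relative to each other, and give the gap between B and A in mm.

A is a bookshelf. B is an I-beam. The I-beam is on the floor beside the bookshelf on its +x side. The gap between the I-beam and the bookshelf is 310 mm.

The I-beam's nearest face is 310 mm from the bookshelf's +x face.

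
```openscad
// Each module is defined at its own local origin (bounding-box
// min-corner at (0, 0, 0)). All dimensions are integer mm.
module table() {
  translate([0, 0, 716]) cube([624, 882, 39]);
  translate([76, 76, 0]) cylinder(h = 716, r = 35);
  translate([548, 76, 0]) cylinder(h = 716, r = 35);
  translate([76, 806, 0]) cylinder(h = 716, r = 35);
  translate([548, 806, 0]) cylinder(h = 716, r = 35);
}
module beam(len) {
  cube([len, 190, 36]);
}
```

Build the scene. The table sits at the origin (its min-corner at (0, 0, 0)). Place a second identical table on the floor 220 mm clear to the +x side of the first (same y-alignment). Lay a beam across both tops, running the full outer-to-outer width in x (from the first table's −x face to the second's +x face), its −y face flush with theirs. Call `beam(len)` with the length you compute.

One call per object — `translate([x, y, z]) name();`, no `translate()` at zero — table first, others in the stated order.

table();
translate([844, 0, 0]) table();
translate([0, 0, 755]) beam(1468);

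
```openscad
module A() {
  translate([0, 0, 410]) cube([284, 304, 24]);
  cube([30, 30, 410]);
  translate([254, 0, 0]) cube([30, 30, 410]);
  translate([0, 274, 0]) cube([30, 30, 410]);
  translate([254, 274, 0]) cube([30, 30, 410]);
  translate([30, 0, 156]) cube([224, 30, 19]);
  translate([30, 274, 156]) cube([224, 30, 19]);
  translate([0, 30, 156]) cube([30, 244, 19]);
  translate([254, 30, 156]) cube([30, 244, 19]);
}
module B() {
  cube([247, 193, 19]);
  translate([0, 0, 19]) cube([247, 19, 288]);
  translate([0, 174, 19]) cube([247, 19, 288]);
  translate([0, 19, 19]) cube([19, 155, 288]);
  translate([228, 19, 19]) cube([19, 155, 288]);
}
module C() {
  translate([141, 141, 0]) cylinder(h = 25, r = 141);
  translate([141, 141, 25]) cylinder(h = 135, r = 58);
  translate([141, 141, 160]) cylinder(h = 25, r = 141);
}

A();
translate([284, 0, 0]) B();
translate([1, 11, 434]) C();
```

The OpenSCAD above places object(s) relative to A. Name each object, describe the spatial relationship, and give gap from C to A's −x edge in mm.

The spool's min-x is at 1; the stool's min-x is 0; gap = 1 mm.

A is a stool. B is an open box. C is a spool. The open box is against the stool's +x side, with their −y faces flush. The spool is on top of the stool, centred. The gap from the spool to the stool's −x edge is 1 mm.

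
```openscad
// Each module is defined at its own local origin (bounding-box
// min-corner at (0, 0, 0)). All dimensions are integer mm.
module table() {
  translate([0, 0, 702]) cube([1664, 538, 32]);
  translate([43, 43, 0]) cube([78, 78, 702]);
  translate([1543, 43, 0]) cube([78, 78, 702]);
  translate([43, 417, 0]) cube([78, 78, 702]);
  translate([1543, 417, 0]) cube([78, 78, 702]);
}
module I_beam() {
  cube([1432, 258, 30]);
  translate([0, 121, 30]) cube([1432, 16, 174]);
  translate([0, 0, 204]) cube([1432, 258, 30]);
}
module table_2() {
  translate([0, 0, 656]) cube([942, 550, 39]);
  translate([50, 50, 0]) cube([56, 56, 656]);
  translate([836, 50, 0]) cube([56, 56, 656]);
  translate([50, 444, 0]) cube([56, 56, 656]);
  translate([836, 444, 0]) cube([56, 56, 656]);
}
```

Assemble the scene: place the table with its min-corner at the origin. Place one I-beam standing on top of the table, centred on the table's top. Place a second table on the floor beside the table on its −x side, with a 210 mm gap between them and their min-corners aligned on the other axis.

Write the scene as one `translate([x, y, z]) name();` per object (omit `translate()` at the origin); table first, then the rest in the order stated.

table();
translate([116, 140, 734]) I_beam();
translate([-1152, 0, 0]) table_2();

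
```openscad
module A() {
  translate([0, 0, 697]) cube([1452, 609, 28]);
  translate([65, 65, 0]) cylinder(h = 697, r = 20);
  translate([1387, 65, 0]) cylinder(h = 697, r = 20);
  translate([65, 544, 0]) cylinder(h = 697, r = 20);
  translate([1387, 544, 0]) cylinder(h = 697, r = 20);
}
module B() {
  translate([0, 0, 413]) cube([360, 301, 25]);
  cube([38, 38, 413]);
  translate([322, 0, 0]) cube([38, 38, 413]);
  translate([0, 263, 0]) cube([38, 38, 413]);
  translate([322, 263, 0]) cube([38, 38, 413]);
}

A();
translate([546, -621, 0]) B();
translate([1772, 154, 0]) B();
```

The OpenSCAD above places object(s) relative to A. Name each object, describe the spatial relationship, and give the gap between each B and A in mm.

A is a table. B is a stool. Two stools sit around the table at the −y, +x sides. The gap between each stool and the table is 320 mm.

Each stool's nearest face is 320 mm from the table's bounding box.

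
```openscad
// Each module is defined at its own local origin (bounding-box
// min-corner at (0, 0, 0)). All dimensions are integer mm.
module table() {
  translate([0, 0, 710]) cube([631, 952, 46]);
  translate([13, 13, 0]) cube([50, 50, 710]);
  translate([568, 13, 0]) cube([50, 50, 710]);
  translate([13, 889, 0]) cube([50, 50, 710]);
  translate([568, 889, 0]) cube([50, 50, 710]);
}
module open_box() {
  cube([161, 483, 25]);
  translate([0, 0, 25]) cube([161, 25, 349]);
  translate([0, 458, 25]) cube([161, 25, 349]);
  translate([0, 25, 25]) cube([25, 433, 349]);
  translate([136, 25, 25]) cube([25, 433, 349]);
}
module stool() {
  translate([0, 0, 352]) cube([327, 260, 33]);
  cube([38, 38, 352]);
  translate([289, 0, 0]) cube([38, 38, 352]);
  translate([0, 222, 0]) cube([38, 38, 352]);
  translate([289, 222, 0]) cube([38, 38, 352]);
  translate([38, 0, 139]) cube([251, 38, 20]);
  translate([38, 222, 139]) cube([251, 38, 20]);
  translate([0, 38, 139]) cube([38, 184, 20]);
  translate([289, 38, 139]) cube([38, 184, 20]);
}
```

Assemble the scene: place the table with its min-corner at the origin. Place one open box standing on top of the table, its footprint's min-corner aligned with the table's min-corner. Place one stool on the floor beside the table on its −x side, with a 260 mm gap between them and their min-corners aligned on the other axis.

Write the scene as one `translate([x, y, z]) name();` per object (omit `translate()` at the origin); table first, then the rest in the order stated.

table();
translate([0, 0, 756]) open_box();
translate([-587, 0, 0]) stool();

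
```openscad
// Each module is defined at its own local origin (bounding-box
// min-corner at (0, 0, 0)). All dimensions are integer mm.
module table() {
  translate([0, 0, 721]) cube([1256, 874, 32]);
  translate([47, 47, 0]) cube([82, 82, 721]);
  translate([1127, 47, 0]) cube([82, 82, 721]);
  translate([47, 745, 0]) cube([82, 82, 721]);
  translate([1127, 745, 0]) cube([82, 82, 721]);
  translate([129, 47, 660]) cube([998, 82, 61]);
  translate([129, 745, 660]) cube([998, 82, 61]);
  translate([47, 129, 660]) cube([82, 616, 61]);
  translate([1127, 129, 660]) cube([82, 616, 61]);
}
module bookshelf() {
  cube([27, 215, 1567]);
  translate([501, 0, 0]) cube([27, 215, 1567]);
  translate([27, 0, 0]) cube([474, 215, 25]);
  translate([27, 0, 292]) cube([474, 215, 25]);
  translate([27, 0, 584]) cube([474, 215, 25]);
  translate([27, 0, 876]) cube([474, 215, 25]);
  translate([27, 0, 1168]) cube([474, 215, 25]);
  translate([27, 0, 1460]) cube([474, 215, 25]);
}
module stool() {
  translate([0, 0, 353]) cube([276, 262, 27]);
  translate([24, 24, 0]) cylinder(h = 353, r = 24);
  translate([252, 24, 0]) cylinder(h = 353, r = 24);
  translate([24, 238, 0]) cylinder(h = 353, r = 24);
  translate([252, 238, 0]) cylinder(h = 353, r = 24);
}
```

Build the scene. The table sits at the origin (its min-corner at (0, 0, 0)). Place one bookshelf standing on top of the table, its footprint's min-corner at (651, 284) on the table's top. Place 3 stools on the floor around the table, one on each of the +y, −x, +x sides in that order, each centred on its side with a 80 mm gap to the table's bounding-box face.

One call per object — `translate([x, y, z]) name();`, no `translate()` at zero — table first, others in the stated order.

table();
translate([651, 284, 753]) bookshelf();
translate([490, 954, 0]) stool();
translate([-356, 306, 0]) stool();
translate([1336, 306, 0]) stool();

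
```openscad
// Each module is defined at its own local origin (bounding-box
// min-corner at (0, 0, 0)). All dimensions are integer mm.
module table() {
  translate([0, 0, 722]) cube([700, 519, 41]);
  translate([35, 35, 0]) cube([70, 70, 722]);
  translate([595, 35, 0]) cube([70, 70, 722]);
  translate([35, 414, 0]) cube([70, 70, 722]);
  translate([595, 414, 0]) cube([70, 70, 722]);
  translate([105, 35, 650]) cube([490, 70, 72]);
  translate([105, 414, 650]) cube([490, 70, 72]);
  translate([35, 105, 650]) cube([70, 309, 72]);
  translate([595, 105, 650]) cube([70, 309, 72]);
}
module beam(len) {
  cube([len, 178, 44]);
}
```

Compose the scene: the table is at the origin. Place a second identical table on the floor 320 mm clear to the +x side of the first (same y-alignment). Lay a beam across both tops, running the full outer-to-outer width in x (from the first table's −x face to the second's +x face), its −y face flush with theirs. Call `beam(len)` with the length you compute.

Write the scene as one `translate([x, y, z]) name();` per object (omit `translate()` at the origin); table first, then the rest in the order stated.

table();
translate([1020, 0, 0]) table();
translate([0, 0, 763]) beam(1720);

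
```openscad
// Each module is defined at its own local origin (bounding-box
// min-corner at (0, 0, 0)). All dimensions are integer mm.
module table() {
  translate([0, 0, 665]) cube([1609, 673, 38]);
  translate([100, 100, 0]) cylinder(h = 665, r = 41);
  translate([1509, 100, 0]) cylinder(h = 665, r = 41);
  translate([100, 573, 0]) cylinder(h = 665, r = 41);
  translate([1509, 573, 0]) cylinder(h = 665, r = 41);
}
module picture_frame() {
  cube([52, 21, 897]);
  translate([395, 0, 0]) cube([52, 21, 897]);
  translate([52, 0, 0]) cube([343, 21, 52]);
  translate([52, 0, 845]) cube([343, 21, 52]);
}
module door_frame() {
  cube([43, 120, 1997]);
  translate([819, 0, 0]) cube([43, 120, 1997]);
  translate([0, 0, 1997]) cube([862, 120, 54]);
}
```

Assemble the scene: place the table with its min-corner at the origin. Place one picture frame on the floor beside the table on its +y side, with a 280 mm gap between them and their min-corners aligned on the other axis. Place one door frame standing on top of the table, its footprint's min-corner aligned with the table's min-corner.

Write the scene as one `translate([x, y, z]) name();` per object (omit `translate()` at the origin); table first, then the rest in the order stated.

table();
translate([0, 953, 0]) picture_frame();
translate([0, 0, 703]) door_frame();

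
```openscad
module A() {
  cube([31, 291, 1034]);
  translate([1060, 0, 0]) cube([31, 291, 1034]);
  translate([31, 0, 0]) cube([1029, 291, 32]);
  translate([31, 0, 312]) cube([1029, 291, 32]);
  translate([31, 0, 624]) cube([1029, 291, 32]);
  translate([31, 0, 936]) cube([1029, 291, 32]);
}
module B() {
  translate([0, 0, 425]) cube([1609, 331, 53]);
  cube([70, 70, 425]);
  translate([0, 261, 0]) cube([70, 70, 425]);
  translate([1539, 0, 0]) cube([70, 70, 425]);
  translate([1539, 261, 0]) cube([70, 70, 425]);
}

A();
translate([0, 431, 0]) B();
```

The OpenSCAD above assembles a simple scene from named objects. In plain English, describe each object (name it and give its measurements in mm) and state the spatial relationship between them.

A is a bookshelf 1091 mm wide overall, 291 mm deep and 1034 mm tall. The two sides are 31 mm thick vertical panels. 4 horizontal shelves of 32 mm thickness span between the inner faces of the sides; the lowest shelf sits on the floor and shelves are stacked with a clear vertical gap of 280 mm between each pair.

B is a long wooden bench with a 1609 mm (x) × 331 mm (y) seat, 53 mm thick, its top surface 478 mm above the floor. Four 70 mm square legs at the seat corners, flush with the edges, run from z = 0 to the seat underside.

The bench is on the floor beside the bookshelf on its +y side.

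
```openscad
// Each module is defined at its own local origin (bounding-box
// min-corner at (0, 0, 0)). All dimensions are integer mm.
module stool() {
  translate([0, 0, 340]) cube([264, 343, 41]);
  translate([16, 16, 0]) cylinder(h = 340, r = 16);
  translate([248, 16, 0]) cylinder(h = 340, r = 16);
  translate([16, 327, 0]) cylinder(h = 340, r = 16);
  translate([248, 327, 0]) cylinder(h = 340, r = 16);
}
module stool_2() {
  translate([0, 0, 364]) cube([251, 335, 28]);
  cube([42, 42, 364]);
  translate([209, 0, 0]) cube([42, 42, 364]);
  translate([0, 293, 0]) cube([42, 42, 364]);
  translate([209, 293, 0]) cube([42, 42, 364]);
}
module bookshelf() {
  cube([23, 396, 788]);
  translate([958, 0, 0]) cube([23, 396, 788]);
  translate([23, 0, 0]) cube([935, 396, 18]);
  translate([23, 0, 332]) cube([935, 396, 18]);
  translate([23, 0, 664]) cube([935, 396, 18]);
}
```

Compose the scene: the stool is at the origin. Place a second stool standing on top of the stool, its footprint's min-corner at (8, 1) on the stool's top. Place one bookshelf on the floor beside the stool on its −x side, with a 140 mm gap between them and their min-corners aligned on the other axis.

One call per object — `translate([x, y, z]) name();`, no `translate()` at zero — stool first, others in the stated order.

stool();
translate([8, 1, 381]) stool_2();
translate([-1121, 0, 0]) bookshelf();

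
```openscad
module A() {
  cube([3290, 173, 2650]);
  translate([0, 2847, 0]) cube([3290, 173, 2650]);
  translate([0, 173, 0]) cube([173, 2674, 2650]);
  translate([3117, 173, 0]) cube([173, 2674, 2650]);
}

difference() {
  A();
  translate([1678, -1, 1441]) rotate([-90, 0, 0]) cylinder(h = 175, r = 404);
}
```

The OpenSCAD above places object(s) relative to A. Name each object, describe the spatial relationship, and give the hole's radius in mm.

The subtracted cylinder has r = 404 mm.

A is a house frame. The house frame has a circular hole through its front wall. The hole's radius is 404 mm.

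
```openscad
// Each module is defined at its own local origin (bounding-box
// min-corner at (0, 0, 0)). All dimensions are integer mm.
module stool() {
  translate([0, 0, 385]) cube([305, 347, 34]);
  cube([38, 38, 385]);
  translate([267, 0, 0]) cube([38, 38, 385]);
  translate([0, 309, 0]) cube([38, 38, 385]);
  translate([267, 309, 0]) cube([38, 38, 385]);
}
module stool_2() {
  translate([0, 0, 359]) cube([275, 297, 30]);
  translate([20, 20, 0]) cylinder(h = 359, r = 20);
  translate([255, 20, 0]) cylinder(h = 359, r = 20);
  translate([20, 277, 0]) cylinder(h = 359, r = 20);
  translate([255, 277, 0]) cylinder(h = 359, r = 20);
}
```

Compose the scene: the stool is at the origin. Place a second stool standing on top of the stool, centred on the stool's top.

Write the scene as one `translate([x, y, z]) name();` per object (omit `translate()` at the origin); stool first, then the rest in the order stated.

stool();
translate([15, 25, 419]) stool_2();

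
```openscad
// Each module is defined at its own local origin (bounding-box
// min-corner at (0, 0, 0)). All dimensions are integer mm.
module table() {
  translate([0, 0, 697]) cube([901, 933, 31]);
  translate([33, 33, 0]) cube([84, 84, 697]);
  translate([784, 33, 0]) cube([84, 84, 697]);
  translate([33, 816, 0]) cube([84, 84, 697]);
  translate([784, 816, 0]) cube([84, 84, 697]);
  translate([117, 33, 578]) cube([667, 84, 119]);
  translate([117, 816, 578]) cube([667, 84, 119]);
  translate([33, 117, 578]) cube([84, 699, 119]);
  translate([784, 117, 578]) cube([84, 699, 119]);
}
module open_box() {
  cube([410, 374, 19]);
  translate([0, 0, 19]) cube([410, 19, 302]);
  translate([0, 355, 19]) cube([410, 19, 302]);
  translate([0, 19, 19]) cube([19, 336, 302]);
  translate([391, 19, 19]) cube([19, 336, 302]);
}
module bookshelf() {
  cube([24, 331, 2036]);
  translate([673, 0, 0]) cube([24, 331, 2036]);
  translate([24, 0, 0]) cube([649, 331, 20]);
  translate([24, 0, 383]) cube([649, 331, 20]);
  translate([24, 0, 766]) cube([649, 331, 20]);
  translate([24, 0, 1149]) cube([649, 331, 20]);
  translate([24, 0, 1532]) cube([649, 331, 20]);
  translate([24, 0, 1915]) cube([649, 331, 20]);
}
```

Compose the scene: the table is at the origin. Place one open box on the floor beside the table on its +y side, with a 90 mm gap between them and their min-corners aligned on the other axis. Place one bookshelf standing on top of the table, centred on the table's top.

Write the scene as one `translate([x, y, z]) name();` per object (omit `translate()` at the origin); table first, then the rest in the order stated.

table();
translate([0, 1023, 0]) open_box();
translate([102, 301, 728]) bookshelf();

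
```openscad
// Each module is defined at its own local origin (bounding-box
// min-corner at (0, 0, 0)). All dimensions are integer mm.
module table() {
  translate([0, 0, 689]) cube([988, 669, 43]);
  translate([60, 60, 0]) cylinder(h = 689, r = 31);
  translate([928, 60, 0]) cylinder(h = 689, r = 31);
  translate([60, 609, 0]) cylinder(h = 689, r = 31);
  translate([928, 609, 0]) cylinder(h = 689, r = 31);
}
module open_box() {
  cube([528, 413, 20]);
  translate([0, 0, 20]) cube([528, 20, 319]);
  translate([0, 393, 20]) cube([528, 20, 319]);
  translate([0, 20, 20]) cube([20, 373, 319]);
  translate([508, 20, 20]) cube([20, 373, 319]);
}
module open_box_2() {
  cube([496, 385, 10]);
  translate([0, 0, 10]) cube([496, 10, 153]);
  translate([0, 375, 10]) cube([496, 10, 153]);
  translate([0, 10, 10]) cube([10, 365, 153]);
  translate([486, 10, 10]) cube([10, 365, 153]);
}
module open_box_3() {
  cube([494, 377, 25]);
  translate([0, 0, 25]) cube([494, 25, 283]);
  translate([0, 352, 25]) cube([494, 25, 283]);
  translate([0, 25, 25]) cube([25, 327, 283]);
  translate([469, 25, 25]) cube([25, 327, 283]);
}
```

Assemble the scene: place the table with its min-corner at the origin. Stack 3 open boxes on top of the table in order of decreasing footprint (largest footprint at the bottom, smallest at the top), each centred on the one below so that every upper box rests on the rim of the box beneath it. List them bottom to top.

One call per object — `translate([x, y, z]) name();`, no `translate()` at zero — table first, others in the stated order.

table();
translate([230, 128, 732]) open_box();
translate([246, 142, 1071]) open_box_2();
translate([247, 146, 1234]) open_box_3();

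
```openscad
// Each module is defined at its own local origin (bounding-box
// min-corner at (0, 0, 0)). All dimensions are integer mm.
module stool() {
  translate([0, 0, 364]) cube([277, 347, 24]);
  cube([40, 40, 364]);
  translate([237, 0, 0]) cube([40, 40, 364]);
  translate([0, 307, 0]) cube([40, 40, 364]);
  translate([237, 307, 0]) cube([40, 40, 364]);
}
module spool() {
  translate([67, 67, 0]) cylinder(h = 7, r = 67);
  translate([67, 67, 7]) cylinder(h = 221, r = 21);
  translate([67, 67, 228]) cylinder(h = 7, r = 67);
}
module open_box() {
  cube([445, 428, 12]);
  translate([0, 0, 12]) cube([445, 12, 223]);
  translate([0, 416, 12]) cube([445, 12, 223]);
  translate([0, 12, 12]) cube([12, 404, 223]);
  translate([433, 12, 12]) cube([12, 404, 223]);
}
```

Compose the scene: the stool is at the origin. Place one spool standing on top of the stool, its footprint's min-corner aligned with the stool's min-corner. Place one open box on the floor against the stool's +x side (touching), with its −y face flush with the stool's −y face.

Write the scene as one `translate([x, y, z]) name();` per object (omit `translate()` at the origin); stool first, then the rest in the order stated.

stool();
translate([0, 0, 388]) spool();
translate([277, 0, 0]) open_box();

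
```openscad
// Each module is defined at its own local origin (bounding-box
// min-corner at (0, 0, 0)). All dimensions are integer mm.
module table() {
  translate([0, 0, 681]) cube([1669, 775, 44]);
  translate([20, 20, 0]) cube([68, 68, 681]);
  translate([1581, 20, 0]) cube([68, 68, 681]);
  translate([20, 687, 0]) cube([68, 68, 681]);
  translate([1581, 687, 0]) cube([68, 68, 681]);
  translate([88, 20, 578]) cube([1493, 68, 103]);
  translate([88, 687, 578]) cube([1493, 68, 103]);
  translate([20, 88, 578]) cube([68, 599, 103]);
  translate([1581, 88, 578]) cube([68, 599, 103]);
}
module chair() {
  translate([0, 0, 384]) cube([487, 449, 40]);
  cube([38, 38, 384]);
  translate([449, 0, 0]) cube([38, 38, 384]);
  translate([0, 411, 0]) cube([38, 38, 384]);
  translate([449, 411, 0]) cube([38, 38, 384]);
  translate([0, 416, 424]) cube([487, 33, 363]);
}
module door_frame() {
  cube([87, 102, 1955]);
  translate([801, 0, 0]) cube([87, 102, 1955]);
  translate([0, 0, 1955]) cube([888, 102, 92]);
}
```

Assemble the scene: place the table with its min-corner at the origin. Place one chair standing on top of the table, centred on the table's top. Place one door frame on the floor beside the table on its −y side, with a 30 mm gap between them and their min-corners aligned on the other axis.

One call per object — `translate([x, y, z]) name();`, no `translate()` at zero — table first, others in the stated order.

table();
translate([591, 163, 725]) chair();
translate([0, -132, 0]) door_frame();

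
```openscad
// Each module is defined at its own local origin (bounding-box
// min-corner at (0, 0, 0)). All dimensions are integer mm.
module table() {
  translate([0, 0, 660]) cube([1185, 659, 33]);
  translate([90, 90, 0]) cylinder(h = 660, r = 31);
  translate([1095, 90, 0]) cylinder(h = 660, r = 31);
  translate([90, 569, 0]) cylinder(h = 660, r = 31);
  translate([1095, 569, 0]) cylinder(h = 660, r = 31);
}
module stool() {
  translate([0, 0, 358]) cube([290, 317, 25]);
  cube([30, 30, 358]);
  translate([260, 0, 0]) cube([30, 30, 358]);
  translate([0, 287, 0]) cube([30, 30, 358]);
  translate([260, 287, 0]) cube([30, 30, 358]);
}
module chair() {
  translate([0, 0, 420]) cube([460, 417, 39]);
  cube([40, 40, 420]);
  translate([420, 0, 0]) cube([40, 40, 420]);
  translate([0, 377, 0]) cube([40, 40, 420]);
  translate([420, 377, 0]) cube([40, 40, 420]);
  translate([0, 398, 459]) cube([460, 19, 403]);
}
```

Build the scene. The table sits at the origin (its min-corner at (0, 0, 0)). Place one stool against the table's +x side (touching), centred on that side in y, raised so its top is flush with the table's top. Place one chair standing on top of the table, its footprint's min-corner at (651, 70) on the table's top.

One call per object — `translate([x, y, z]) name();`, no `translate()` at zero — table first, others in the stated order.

table();
translate([1185, 171, 310]) stool();
translate([651, 70, 693]) chair();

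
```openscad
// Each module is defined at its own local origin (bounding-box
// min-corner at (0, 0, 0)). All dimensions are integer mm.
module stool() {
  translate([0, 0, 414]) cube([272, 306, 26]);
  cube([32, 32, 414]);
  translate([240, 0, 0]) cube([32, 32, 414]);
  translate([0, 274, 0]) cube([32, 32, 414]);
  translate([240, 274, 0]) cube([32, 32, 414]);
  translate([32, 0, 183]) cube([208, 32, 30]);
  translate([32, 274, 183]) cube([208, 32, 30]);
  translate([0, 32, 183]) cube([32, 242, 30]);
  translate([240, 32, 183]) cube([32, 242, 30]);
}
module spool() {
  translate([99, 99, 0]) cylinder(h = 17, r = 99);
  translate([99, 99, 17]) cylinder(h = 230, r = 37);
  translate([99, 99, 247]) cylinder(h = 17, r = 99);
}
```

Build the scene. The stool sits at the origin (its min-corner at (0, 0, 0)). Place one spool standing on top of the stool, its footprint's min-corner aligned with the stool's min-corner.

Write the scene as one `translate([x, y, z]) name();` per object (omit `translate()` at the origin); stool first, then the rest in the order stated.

stool();
translate([0, 0, 440]) spool();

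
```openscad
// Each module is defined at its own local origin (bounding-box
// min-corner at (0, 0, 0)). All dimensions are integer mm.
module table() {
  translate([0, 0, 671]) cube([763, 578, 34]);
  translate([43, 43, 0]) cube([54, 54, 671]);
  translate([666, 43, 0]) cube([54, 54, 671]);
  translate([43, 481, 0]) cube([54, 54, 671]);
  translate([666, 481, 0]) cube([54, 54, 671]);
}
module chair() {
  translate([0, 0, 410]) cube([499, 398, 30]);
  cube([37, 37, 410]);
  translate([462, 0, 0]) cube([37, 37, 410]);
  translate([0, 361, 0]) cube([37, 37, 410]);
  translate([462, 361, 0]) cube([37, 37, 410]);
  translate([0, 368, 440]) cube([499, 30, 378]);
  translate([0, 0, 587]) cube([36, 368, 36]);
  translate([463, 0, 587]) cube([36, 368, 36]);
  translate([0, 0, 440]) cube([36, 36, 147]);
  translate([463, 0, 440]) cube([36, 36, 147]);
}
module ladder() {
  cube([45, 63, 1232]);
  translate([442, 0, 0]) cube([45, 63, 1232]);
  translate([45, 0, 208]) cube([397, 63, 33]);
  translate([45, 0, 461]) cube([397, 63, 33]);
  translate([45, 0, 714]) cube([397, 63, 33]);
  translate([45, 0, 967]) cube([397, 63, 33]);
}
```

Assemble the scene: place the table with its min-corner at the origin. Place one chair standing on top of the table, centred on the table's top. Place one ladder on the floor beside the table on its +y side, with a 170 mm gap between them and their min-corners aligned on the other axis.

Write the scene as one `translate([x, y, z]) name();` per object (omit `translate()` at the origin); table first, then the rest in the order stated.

table();
translate([132, 90, 705]) chair();
translate([0, 748, 0]) ladder();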